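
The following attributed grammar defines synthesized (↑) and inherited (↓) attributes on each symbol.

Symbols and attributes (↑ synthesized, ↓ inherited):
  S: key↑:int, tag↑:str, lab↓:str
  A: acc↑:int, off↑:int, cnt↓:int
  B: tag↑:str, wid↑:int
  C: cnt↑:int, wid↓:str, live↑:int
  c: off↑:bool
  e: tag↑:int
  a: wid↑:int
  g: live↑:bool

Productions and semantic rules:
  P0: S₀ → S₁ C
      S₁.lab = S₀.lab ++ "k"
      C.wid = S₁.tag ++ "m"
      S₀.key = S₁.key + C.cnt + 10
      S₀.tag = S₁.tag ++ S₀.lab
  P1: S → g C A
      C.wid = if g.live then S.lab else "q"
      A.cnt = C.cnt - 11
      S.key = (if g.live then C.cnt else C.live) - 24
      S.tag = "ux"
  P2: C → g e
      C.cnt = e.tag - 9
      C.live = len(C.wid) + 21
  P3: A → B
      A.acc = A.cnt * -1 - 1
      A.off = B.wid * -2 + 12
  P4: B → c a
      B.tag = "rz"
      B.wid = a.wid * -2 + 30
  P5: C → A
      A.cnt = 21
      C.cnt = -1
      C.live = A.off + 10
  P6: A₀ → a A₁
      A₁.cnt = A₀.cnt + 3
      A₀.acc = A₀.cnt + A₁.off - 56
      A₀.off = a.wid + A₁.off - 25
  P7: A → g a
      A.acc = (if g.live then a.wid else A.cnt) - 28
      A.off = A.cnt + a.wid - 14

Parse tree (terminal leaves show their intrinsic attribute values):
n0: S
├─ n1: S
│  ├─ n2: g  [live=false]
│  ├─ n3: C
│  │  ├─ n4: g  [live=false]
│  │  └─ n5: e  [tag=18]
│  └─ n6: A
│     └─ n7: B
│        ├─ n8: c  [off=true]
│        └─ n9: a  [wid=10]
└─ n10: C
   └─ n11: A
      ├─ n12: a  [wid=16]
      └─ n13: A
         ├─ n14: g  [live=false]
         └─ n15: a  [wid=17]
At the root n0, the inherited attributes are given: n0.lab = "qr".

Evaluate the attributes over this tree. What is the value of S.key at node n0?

1. n0.lab = "qr"  [given at root]
2. n1.lab = "qrk"  [S₀.lab ++ "k"]
3. n2.live = false  [terminal]
4. n3.wid = "q"  [if g.live then S.lab else "q"]
5. n4.live = false  [terminal]
6. n5.tag = 18  [terminal]
7. n3.cnt = 9  [e.tag - 9]
8. n3.live = 22  [len(C.wid) + 21]
9. n6.cnt = -2  [C.cnt - 11]
10. n8.off = true  [terminal]
11. n9.wid = 10  [terminal]
12. n7.tag = "rz"  ["rz"]
13. n7.wid = 10  [a.wid * -2 + 30]
14. n6.acc = 1  [A.cnt * -1 - 1]
15. n6.off = -8  [B.wid * -2 + 12]
16. n1.key = -2  [(if g.live then C.cnt else C.live) - 24]
17. n1.tag = "ux"  ["ux"]
18. n10.wid = "uxm"  [S₁.tag ++ "m"]
19. n11.cnt = 21  [21]
20. n12.wid = 16  [terminal]
21. n13.cnt = 24  [A₀.cnt + 3]
22. n14.live = false  [terminal]
23. n15.wid = 17  [terminal]
24. n13.acc = -4  [(if g.live then a.wid else A.cnt) - 28]
25. n13.off = 27  [A.cnt + a.wid - 14]
26. n11.acc = -8  [A₀.cnt + A₁.off - 56]
27. n11.off = 18  [a.wid + A₁.off - 25]
28. n10.cnt = -1  [-1]
29. n10.live = 28  [A.off + 10]
30. n0.key = 7  [S₁.key + C.cnt + 10]
31. n0.tag = "uxqr"  [S₁.tag ++ S₀.lab]

7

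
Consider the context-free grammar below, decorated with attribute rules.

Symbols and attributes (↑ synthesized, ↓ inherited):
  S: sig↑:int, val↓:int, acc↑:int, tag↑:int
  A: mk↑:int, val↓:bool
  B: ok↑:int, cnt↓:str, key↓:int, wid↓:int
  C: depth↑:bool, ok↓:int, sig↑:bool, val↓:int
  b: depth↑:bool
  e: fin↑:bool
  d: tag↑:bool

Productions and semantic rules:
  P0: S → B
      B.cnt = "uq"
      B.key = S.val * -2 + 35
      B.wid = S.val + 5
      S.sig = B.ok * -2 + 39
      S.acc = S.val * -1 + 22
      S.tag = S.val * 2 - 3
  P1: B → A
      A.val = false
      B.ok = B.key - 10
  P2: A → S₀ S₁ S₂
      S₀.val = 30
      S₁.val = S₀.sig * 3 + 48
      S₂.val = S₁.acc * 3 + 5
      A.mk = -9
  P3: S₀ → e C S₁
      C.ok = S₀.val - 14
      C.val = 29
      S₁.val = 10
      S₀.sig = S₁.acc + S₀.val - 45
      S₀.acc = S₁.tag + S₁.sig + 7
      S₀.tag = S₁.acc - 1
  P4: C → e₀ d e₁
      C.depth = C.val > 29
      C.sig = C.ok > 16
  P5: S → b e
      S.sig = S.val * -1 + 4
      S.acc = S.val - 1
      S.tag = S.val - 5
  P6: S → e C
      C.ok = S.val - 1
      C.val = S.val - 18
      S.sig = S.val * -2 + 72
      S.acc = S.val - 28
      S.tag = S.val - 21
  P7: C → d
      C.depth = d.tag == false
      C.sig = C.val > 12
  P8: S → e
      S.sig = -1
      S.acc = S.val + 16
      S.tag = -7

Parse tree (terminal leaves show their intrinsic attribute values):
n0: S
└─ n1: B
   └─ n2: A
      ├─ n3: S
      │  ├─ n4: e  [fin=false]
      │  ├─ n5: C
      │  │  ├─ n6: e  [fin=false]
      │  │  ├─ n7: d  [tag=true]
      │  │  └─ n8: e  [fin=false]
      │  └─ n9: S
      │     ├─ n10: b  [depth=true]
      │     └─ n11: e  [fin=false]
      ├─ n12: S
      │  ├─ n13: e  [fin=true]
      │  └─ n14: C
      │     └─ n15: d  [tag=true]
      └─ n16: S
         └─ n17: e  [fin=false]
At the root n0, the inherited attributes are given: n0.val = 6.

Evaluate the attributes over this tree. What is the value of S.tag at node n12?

9

1. n0.val = 6  [given at root]
2. n1.cnt = "uq"  ["uq"]
3. n1.key = 23  [S.val * -2 + 35]
4. n1.wid = 11  [S.val + 5]
5. n2.val = false  [false]
6. n3.val = 30  [30]
7. n4.fin = false  [terminal]
8. n5.ok = 16  [S₀.val - 14]
9. n5.val = 29  [29]
10. n6.fin = false  [terminal]
11. n7.tag = true  [terminal]
12. n8.fin = false  [terminal]
13. n5.depth = false  [C.val > 29]
14. n5.sig = false  [C.ok > 16]
15. n9.val = 10  [10]
16. n10.depth = true  [terminal]
17. n11.fin = false  [terminal]
18. n9.sig = -6  [S.val * -1 + 4]
19. n9.acc = 9  [S.val - 1]
20. n9.tag = 5  [S.val - 5]
21. n3.sig = -6  [S₁.acc + S₀.val - 45]
22. n3.acc = 6  [S₁.tag + S₁.sig + 7]
23. n3.tag = 8  [S₁.acc - 1]
24. n12.val = 30  [S₀.sig * 3 + 48]
25. n13.fin = true  [terminal]
26. n14.ok = 29  [S.val - 1]
27. n14.val = 12  [S.val - 18]
28. n15.tag = true  [terminal]
29. n14.depth = false  [d.tag == false]
30. n14.sig = false  [C.val > 12]
31. n12.sig = 12  [S.val * -2 + 72]
32. n12.acc = 2  [S.val - 28]
33. n12.tag = 9  [S.val - 21]
34. n16.val = 11  [S₁.acc * 3 + 5]
35. n17.fin = false  [terminal]
36. n16.sig = -1  [-1]
37. n16.acc = 27  [S.val + 16]
38. n16.tag = -7  [-7]
39. n2.mk = -9  [-9]
40. n1.ok = 13  [B.key - 10]
41. n0.sig = 13  [B.ok * -2 + 39]
42. n0.acc = 16  [S.val * -1 + 22]
43. n0.tag = 9  [S.val * 2 - 3]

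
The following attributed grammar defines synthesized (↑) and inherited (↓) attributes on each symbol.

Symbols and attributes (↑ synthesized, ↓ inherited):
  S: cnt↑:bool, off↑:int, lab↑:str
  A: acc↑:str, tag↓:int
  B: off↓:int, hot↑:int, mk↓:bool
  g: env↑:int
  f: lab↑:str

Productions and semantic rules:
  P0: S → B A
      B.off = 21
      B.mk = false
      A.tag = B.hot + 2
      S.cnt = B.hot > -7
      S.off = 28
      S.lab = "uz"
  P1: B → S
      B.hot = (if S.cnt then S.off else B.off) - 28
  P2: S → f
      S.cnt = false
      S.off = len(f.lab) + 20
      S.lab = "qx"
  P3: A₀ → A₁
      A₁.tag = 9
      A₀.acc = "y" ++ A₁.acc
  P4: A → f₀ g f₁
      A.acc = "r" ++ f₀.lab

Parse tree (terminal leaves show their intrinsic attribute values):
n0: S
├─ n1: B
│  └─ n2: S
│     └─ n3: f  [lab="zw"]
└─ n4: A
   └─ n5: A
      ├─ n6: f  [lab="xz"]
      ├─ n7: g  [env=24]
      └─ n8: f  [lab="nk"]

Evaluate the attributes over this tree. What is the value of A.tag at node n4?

1. n1.off = 21  [21]
2. n1.mk = false  [false]
3. n3.lab = "zw"  [terminal]
4. n2.cnt = false  [false]
5. n2.off = 22  [len(f.lab) + 20]
6. n2.lab = "qx"  ["qx"]
7. n1.hot = -7  [(if S.cnt then S.off else B.off) - 28]
8. n4.tag = -5  [B.hot + 2]
9. n5.tag = 9  [9]
10. n6.lab = "xz"  [terminal]
11. n7.env = 24  [terminal]
12. n8.lab = "nk"  [terminal]
13. n5.acc = "rxz"  ["r" ++ f₀.lab]
14. n4.acc = "yrxz"  ["y" ++ A₁.acc]
15. n0.cnt = false  [B.hot > -7]
16. n0.off = 28  [28]
17. n0.lab = "uz"  ["uz"]

-5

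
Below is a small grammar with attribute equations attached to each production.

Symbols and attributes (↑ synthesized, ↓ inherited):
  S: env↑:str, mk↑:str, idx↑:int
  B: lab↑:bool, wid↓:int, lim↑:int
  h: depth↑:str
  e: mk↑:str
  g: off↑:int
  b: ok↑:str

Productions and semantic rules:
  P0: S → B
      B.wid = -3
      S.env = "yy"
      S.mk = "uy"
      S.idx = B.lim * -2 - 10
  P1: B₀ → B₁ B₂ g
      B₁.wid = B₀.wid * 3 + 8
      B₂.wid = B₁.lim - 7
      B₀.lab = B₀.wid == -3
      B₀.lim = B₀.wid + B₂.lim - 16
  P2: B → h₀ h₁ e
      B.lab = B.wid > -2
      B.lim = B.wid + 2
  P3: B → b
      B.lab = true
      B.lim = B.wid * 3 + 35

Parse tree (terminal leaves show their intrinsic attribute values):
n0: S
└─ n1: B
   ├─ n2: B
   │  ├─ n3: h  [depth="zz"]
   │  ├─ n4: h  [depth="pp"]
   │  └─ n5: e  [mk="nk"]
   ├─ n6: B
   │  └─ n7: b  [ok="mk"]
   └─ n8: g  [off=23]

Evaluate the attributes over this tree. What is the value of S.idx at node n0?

-6

1. n1.wid = -3  [-3]
2. n2.wid = -1  [B₀.wid * 3 + 8]
3. n3.depth = "zz"  [terminal]
4. n4.depth = "pp"  [terminal]
5. n5.mk = "nk"  [terminal]
6. n2.lab = true  [B.wid > -2]
7. n2.lim = 1  [B.wid + 2]
8. n6.wid = -6  [B₁.lim - 7]
9. n7.ok = "mk"  [terminal]
10. n6.lab = true  [true]
11. n6.lim = 17  [B.wid * 3 + 35]
12. n8.off = 23  [terminal]
13. n1.lab = true  [B₀.wid == -3]
14. n1.lim = -2  [B₀.wid + B₂.lim - 16]
15. n0.env = "yy"  ["yy"]
16. n0.mk = "uy"  ["uy"]
17. n0.idx = -6  [B.lim * -2 - 10]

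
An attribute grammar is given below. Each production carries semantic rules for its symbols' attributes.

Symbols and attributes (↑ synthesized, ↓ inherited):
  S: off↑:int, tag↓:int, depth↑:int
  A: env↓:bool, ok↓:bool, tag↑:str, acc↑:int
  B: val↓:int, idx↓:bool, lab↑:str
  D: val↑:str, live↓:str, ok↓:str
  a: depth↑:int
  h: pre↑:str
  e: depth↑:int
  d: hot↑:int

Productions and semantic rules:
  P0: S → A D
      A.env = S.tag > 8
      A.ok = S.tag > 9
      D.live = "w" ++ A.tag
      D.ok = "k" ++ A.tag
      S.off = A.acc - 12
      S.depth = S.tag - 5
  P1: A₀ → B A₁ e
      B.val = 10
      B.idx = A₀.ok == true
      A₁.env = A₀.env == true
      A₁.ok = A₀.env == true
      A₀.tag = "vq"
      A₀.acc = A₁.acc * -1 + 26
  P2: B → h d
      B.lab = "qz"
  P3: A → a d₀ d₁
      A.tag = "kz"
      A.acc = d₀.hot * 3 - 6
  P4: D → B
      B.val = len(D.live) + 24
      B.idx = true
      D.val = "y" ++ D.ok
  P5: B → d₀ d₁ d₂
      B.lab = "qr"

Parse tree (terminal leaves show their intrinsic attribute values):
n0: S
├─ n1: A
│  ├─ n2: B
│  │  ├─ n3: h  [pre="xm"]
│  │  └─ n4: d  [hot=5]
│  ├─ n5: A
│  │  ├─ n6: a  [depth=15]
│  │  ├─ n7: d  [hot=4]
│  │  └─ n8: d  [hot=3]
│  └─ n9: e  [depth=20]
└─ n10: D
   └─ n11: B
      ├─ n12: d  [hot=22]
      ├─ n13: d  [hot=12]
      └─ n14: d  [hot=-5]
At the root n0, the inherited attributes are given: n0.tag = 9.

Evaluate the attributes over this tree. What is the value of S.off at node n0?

8

1. n0.tag = 9  [given at root]
2. n1.env = true  [S.tag > 8]
3. n1.ok = false  [S.tag > 9]
4. n2.val = 10  [10]
5. n2.idx = false  [A₀.ok == true]
6. n3.pre = "xm"  [terminal]
7. n4.hot = 5  [terminal]
8. n2.lab = "qz"  ["qz"]
9. n5.env = true  [A₀.env == true]
10. n5.ok = true  [A₀.env == true]
11. n6.depth = 15  [terminal]
12. n7.hot = 4  [terminal]
13. n8.hot = 3  [terminal]
14. n5.tag = "kz"  ["kz"]
15. n5.acc = 6  [d₀.hot * 3 - 6]
16. n9.depth = 20  [terminal]
17. n1.tag = "vq"  ["vq"]
18. n1.acc = 20  [A₁.acc * -1 + 26]
19. n10.live = "wvq"  ["w" ++ A.tag]
20. n10.ok = "kvq"  ["k" ++ A.tag]
21. n11.val = 27  [len(D.live) + 24]
22. n11.idx = true  [true]
23. n12.hot = 22  [terminal]
24. n13.hot = 12  [terminal]
25. n14.hot = -5  [terminal]
26. n11.lab = "qr"  ["qr"]
27. n10.val = "ykvq"  ["y" ++ D.ok]
28. n0.off = 8  [A.acc - 12]
29. n0.depth = 4  [S.tag - 5]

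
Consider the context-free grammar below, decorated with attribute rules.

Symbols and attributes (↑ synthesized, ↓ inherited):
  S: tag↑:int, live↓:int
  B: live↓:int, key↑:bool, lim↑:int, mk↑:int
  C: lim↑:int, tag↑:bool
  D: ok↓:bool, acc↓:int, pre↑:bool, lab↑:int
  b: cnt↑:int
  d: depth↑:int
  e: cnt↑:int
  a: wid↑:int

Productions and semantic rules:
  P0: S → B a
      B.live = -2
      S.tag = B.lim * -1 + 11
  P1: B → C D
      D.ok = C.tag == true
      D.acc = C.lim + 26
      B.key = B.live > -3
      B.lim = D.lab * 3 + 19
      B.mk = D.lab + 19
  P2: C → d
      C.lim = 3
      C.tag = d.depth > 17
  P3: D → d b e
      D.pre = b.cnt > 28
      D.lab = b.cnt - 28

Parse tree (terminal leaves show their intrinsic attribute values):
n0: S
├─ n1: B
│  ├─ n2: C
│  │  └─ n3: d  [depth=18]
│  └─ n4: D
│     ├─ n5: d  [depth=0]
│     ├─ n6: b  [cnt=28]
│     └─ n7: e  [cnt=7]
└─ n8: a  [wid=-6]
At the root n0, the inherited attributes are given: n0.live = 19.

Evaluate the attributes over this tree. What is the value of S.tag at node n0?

-8

1. n0.live = 19  [given at root]
2. n1.live = -2  [-2]
3. n3.depth = 18  [terminal]
4. n2.lim = 3  [3]
5. n2.tag = true  [d.depth > 17]
6. n4.ok = true  [C.tag == true]
7. n4.acc = 29  [C.lim + 26]
8. n5.depth = 0  [terminal]
9. n6.cnt = 28  [terminal]
10. n7.cnt = 7  [terminal]
11. n4.pre = false  [b.cnt > 28]
12. n4.lab = 0  [b.cnt - 28]
13. n1.key = true  [B.live > -3]
14. n1.lim = 19  [D.lab * 3 + 19]
15. n1.mk = 19  [D.lab + 19]
16. n8.wid = -6  [terminal]
17. n0.tag = -8  [B.lim * -1 + 11]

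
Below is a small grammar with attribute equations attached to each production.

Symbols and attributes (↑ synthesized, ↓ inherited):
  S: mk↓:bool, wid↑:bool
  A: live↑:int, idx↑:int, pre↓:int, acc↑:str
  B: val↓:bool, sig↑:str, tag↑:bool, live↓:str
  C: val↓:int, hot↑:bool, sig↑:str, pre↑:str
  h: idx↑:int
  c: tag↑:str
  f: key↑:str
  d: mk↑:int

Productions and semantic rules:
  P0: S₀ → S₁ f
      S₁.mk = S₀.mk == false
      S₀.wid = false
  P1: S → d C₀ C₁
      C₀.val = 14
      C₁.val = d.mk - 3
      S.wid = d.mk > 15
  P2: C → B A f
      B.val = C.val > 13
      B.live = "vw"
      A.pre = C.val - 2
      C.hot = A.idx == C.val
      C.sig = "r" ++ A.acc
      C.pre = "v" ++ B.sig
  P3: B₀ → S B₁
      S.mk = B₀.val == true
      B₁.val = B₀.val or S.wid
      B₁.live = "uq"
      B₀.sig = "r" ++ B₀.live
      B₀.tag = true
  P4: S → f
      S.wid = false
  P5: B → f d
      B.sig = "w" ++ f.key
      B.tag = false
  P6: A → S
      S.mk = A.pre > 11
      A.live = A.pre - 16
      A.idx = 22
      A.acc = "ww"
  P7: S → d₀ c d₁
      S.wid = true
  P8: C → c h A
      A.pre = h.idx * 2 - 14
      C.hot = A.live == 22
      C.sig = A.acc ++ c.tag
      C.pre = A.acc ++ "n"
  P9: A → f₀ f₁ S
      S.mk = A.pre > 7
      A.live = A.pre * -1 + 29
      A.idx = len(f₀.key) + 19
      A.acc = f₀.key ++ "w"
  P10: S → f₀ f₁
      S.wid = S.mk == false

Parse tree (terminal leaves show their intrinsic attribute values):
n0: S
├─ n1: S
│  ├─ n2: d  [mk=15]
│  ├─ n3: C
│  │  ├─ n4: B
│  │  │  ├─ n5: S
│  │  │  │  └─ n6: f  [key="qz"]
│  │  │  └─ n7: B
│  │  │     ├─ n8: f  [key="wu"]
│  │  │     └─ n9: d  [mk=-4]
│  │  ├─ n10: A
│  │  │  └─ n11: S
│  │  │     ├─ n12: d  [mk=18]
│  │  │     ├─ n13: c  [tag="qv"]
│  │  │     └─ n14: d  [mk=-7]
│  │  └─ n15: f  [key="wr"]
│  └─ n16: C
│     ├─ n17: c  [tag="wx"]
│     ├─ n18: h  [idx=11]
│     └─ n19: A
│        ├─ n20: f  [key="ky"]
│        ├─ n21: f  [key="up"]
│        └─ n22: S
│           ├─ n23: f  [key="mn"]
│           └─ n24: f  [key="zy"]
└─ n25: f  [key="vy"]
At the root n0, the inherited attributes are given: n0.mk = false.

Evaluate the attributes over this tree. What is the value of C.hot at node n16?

1. n0.mk = false  [given at root]
2. n1.mk = true  [S₀.mk == false]
3. n2.mk = 15  [terminal]
4. n3.val = 14  [14]
5. n4.val = true  [C.val > 13]
6. n4.live = "vw"  ["vw"]
7. n5.mk = true  [B₀.val == true]
8. n6.key = "qz"  [terminal]
9. n5.wid = false  [false]
10. n7.val = true  [B₀.val or S.wid]
11. n7.live = "uq"  ["uq"]
12. n8.key = "wu"  [terminal]
13. n9.mk = -4  [terminal]
14. n7.sig = "wwu"  ["w" ++ f.key]
15. n7.tag = false  [false]
16. n4.sig = "rvw"  ["r" ++ B₀.live]
17. n4.tag = true  [true]
18. n10.pre = 12  [C.val - 2]
19. n11.mk = true  [A.pre > 11]
20. n12.mk = 18  [terminal]
21. n13.tag = "qv"  [terminal]
22. n14.mk = -7  [terminal]
23. n11.wid = true  [true]
24. n10.live = -4  [A.pre - 16]
25. n10.idx = 22  [22]
26. n10.acc = "ww"  ["ww"]
27. n15.key = "wr"  [terminal]
28. n3.hot = false  [A.idx == C.val]
29. n3.sig = "rww"  ["r" ++ A.acc]
30. n3.pre = "vrvw"  ["v" ++ B.sig]
31. n16.val = 12  [d.mk - 3]
32. n17.tag = "wx"  [terminal]
33. n18.idx = 11  [terminal]
34. n19.pre = 8  [h.idx * 2 - 14]
35. n20.key = "ky"  [terminal]
36. n21.key = "up"  [terminal]
37. n22.mk = true  [A.pre > 7]
38. n23.key = "mn"  [terminal]
39. n24.key = "zy"  [terminal]
40. n22.wid = false  [S.mk == false]
41. n19.live = 21  [A.pre * -1 + 29]
42. n19.idx = 21  [len(f₀.key) + 19]
43. n19.acc = "kyw"  [f₀.key ++ "w"]
44. n16.hot = false  [A.live == 22]
45. n16.sig = "kywwx"  [A.acc ++ c.tag]
46. n16.pre = "kywn"  [A.acc ++ "n"]
47. n1.wid = false  [d.mk > 15]
48. n25.key = "vy"  [terminal]
49. n0.wid = false  [false]

false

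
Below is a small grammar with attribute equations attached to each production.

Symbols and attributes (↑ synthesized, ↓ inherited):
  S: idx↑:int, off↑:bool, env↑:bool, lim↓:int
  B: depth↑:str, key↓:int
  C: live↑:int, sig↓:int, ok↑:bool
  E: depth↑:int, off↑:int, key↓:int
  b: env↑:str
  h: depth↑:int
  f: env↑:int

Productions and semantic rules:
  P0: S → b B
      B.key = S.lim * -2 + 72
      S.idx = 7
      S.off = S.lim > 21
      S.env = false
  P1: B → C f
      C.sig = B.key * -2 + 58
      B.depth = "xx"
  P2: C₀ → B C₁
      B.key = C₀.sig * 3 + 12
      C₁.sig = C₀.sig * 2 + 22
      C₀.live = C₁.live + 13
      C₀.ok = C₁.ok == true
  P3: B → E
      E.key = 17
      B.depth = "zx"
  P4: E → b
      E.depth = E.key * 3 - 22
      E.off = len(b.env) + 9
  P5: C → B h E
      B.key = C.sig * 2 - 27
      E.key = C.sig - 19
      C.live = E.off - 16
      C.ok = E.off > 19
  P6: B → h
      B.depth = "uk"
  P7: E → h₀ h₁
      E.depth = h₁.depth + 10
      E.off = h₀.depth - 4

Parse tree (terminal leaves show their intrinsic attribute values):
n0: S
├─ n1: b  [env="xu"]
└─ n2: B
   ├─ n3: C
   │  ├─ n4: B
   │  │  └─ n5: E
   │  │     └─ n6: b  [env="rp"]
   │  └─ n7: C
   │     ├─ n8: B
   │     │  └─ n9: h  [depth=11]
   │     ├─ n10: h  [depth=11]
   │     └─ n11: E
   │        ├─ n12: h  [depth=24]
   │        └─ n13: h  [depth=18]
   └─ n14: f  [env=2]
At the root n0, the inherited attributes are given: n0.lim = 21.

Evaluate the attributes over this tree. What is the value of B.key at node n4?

1. n0.lim = 21  [given at root]
2. n1.env = "xu"  [terminal]
3. n2.key = 30  [S.lim * -2 + 72]
4. n3.sig = -2  [B.key * -2 + 58]
5. n4.key = 6  [C₀.sig * 3 + 12]
6. n5.key = 17  [17]
7. n6.env = "rp"  [terminal]
8. n5.depth = 29  [E.key * 3 - 22]
9. n5.off = 11  [len(b.env) + 9]
10. n4.depth = "zx"  ["zx"]
11. n7.sig = 18  [C₀.sig * 2 + 22]
12. n8.key = 9  [C.sig * 2 - 27]
13. n9.depth = 11  [terminal]
14. n8.depth = "uk"  ["uk"]
15. n10.depth = 11  [terminal]
16. n11.key = -1  [C.sig - 19]
17. n12.depth = 24  [terminal]
18. n13.depth = 18  [terminal]
19. n11.depth = 28  [h₁.depth + 10]
20. n11.off = 20  [h₀.depth - 4]
21. n7.live = 4  [E.off - 16]
22. n7.ok = true  [E.off > 19]
23. n3.live = 17  [C₁.live + 13]
24. n3.ok = true  [C₁.ok == true]
25. n14.env = 2  [terminal]
26. n2.depth = "xx"  ["xx"]
27. n0.idx = 7  [7]
28. n0.off = false  [S.lim > 21]
29. n0.env = false  [false]

6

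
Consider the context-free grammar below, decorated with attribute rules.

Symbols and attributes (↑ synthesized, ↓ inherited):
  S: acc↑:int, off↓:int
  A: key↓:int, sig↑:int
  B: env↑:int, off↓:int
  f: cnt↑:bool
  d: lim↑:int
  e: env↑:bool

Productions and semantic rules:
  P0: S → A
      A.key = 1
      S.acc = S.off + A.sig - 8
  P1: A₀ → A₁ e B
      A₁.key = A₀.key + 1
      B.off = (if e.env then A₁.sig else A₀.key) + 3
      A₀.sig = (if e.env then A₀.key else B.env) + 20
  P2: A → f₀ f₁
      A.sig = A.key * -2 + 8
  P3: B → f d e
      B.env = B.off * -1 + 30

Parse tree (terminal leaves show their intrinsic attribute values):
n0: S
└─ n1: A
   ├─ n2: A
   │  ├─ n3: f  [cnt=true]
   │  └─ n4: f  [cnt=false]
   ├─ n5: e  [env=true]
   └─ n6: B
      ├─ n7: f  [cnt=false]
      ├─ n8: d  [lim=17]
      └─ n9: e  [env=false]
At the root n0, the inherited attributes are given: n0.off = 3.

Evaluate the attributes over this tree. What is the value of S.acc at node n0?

16

1. n0.off = 3  [given at root]
2. n1.key = 1  [1]
3. n2.key = 2  [A₀.key + 1]
4. n3.cnt = true  [terminal]
5. n4.cnt = false  [terminal]
6. n2.sig = 4  [A.key * -2 + 8]
7. n5.env = true  [terminal]
8. n6.off = 7  [(if e.env then A₁.sig else A₀.key) + 3]
9. n7.cnt = false  [terminal]
10. n8.lim = 17  [terminal]
11. n9.env = false  [terminal]
12. n6.env = 23  [B.off * -1 + 30]
13. n1.sig = 21  [(if e.env then A₀.key else B.env) + 20]
14. n0.acc = 16  [S.off + A.sig - 8]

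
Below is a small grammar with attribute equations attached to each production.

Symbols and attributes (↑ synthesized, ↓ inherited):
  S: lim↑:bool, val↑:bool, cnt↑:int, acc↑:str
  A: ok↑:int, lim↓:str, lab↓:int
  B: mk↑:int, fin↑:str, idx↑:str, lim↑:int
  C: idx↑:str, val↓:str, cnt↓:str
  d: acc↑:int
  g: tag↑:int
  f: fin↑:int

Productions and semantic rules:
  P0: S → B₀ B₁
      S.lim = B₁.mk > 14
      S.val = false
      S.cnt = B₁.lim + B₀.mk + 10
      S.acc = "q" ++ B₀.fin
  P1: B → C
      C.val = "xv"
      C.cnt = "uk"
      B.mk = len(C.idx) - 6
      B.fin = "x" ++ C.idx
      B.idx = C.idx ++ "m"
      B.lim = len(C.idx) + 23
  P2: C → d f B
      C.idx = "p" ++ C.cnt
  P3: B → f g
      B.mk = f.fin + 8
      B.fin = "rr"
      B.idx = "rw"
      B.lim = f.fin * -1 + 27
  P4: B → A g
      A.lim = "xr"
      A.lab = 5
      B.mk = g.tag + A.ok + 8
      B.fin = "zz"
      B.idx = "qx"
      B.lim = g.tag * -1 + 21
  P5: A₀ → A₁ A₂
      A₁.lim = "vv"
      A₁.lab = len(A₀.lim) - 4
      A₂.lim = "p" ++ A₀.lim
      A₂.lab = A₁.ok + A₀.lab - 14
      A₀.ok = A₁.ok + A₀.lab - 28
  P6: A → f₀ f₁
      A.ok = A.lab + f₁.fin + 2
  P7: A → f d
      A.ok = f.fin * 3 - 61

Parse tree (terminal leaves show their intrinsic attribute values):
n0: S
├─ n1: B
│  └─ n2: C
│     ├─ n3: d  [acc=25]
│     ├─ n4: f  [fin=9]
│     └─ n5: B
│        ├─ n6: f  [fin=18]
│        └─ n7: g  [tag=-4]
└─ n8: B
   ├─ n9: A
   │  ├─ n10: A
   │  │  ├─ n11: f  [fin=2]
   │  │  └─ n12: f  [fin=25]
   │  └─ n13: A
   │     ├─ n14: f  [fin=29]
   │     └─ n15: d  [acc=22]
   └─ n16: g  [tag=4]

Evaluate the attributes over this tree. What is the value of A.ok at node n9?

1. n2.val = "xv"  ["xv"]
2. n2.cnt = "uk"  ["uk"]
3. n3.acc = 25  [terminal]
4. n4.fin = 9  [terminal]
5. n6.fin = 18  [terminal]
6. n7.tag = -4  [terminal]
7. n5.mk = 26  [f.fin + 8]
8. n5.fin = "rr"  ["rr"]
9. n5.idx = "rw"  ["rw"]
10. n5.lim = 9  [f.fin * -1 + 27]
11. n2.idx = "puk"  ["p" ++ C.cnt]
12. n1.mk = -3  [len(C.idx) - 6]
13. n1.fin = "xpuk"  ["x" ++ C.idx]
14. n1.idx = "pukm"  [C.idx ++ "m"]
15. n1.lim = 26  [len(C.idx) + 23]
16. n9.lim = "xr"  ["xr"]
17. n9.lab = 5  [5]
18. n10.lim = "vv"  ["vv"]
19. n10.lab = -2  [len(A₀.lim) - 4]
20. n11.fin = 2  [terminal]
21. n12.fin = 25  [terminal]
22. n10.ok = 25  [A.lab + f₁.fin + 2]
23. n13.lim = "pxr"  ["p" ++ A₀.lim]
24. n13.lab = 16  [A₁.ok + A₀.lab - 14]
25. n14.fin = 29  [terminal]
26. n15.acc = 22  [terminal]
27. n13.ok = 26  [f.fin * 3 - 61]
28. n9.ok = 2  [A₁.ok + A₀.lab - 28]
29. n16.tag = 4  [terminal]
30. n8.mk = 14  [g.tag + A.ok + 8]
31. n8.fin = "zz"  ["zz"]
32. n8.idx = "qx"  ["qx"]
33. n8.lim = 17  [g.tag * -1 + 21]
34. n0.lim = false  [B₁.mk > 14]
35. n0.val = false  [false]
36. n0.cnt = 24  [B₁.lim + B₀.mk + 10]
37. n0.acc = "qxpuk"  ["q" ++ B₀.fin]

2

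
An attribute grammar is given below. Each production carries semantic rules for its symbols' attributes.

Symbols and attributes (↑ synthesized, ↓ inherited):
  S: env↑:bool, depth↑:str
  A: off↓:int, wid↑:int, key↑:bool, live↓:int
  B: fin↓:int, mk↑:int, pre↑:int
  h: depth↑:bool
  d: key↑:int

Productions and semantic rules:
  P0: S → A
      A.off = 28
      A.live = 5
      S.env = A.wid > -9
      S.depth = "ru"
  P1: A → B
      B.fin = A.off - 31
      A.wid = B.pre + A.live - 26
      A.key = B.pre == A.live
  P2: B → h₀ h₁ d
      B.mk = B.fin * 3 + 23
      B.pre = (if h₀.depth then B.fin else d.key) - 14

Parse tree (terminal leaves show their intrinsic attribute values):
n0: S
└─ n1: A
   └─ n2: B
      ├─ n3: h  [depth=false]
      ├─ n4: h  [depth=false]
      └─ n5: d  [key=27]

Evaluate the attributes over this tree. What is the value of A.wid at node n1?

1. n1.off = 28  [28]
2. n1.live = 5  [5]
3. n2.fin = -3  [A.off - 31]
4. n3.depth = false  [terminal]
5. n4.depth = false  [terminal]
6. n5.key = 27  [terminal]
7. n2.mk = 14  [B.fin * 3 + 23]
8. n2.pre = 13  [(if h₀.depth then B.fin else d.key) - 14]
9. n1.wid = -8  [B.pre + A.live - 26]
10. n1.key = false  [B.pre == A.live]
11. n0.env = true  [A.wid > -9]
12. n0.depth = "ru"  ["ru"]

-8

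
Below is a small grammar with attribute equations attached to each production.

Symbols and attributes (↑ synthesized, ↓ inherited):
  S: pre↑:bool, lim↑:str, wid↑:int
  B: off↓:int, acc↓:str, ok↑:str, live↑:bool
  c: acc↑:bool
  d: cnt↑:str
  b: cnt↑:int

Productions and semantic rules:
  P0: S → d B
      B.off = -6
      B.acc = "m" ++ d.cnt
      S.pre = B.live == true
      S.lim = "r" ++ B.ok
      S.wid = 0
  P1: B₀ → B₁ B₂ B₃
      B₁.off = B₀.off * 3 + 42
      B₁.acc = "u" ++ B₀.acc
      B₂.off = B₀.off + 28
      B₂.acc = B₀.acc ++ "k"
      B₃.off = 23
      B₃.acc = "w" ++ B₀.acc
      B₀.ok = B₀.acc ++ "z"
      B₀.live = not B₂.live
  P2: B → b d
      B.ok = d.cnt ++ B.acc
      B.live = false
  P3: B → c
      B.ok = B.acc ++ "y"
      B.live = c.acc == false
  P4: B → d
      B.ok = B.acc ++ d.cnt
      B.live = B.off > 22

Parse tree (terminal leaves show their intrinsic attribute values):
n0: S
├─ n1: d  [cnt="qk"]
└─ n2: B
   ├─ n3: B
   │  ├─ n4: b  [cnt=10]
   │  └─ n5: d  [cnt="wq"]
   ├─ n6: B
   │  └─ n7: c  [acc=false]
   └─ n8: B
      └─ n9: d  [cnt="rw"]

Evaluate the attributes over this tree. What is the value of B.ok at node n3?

1. n1.cnt = "qk"  [terminal]
2. n2.off = -6  [-6]
3. n2.acc = "mqk"  ["m" ++ d.cnt]
4. n3.off = 24  [B₀.off * 3 + 42]
5. n3.acc = "umqk"  ["u" ++ B₀.acc]
6. n4.cnt = 10  [terminal]
7. n5.cnt = "wq"  [terminal]
8. n3.ok = "wqumqk"  [d.cnt ++ B.acc]
9. n3.live = false  [false]
10. n6.off = 22  [B₀.off + 28]
11. n6.acc = "mqkk"  [B₀.acc ++ "k"]
12. n7.acc = false  [terminal]
13. n6.ok = "mqkky"  [B.acc ++ "y"]
14. n6.live = true  [c.acc == false]
15. n8.off = 23  [23]
16. n8.acc = "wmqk"  ["w" ++ B₀.acc]
17. n9.cnt = "rw"  [terminal]
18. n8.ok = "wmqkrw"  [B.acc ++ d.cnt]
19. n8.live = true  [B.off > 22]
20. n2.ok = "mqkz"  [B₀.acc ++ "z"]
21. n2.live = false  [not B₂.live]
22. n0.pre = false  [B.live == true]
23. n0.lim = "rmqkz"  ["r" ++ B.ok]
24. n0.wid = 0  [0]

"wqumqk"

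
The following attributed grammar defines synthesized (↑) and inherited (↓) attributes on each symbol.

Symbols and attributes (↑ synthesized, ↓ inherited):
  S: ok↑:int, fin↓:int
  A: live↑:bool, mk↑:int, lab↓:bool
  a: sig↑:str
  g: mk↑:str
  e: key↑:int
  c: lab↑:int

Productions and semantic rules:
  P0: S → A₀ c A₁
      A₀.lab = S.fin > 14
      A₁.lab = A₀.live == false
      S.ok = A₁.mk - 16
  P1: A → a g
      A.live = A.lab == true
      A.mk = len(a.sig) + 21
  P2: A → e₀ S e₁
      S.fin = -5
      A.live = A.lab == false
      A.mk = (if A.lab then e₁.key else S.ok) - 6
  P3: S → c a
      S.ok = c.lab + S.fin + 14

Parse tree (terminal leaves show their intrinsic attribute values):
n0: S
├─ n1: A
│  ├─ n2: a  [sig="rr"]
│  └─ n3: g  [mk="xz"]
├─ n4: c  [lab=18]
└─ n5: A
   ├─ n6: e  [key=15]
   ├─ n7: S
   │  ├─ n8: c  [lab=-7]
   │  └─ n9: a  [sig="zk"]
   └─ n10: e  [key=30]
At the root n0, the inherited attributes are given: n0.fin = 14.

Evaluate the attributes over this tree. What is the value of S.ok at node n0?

8

1. n0.fin = 14  [given at root]
2. n1.lab = false  [S.fin > 14]
3. n2.sig = "rr"  [terminal]
4. n3.mk = "xz"  [terminal]
5. n1.live = false  [A.lab == true]
6. n1.mk = 23  [len(a.sig) + 21]
7. n4.lab = 18  [terminal]
8. n5.lab = true  [A₀.live == false]
9. n6.key = 15  [terminal]
10. n7.fin = -5  [-5]
11. n8.lab = -7  [terminal]
12. n9.sig = "zk"  [terminal]
13. n7.ok = 2  [c.lab + S.fin + 14]
14. n10.key = 30  [terminal]
15. n5.live = false  [A.lab == false]
16. n5.mk = 24  [(if A.lab then e₁.key else S.ok) - 6]
17. n0.ok = 8  [A₁.mk - 16]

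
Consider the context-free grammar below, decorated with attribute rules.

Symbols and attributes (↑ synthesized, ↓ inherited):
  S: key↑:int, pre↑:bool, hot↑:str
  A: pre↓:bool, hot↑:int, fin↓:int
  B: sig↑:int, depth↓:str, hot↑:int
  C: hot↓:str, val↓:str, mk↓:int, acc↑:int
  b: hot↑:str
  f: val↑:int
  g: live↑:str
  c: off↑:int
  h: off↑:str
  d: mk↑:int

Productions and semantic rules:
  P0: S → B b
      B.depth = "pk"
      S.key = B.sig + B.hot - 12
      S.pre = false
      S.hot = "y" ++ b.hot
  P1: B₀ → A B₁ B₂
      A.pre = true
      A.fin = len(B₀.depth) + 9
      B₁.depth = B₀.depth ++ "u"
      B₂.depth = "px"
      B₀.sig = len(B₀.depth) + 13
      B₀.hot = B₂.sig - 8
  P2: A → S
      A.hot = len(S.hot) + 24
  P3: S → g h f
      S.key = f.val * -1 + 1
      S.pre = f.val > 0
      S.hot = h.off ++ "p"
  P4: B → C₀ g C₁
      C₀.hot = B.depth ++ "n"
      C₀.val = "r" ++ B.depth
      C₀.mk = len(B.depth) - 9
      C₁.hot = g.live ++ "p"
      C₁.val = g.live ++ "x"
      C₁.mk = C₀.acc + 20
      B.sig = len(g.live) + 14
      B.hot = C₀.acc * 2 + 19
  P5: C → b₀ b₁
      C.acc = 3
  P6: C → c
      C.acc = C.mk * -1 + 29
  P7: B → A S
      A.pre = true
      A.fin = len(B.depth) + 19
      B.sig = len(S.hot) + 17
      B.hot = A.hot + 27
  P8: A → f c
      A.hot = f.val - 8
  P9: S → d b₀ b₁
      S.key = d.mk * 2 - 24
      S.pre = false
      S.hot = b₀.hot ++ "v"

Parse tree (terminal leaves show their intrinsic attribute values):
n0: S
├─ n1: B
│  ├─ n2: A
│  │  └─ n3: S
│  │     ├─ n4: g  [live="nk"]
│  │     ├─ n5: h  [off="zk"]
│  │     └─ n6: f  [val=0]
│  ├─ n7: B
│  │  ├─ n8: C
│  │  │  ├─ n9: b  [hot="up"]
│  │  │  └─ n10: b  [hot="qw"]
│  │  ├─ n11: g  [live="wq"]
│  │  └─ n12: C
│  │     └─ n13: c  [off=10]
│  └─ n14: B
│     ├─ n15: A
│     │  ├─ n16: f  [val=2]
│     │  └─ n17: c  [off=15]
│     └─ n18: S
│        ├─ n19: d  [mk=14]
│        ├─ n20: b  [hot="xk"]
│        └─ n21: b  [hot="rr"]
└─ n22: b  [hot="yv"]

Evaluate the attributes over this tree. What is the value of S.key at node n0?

1. n1.depth = "pk"  ["pk"]
2. n2.pre = true  [true]
3. n2.fin = 11  [len(B₀.depth) + 9]
4. n4.live = "nk"  [terminal]
5. n5.off = "zk"  [terminal]
6. n6.val = 0  [terminal]
7. n3.key = 1  [f.val * -1 + 1]
8. n3.pre = false  [f.val > 0]
9. n3.hot = "zkp"  [h.off ++ "p"]
10. n2.hot = 27  [len(S.hot) + 24]
11. n7.depth = "pku"  [B₀.depth ++ "u"]
12. n8.hot = "pkun"  [B.depth ++ "n"]
13. n8.val = "rpku"  ["r" ++ B.depth]
14. n8.mk = -6  [len(B.depth) - 9]
15. n9.hot = "up"  [terminal]
16. n10.hot = "qw"  [terminal]
17. n8.acc = 3  [3]
18. n11.live = "wq"  [terminal]
19. n12.hot = "wqp"  [g.live ++ "p"]
20. n12.val = "wqx"  [g.live ++ "x"]
21. n12.mk = 23  [C₀.acc + 20]
22. n13.off = 10  [terminal]
23. n12.acc = 6  [C.mk * -1 + 29]
24. n7.sig = 16  [len(g.live) + 14]
25. n7.hot = 25  [C₀.acc * 2 + 19]
26. n14.depth = "px"  ["px"]
27. n15.pre = true  [true]
28. n15.fin = 21  [len(B.depth) + 19]
29. n16.val = 2  [terminal]
30. n17.off = 15  [terminal]
31. n15.hot = -6  [f.val - 8]
32. n19.mk = 14  [terminal]
33. n20.hot = "xk"  [terminal]
34. n21.hot = "rr"  [terminal]
35. n18.key = 4  [d.mk * 2 - 24]
36. n18.pre = false  [false]
37. n18.hot = "xkv"  [b₀.hot ++ "v"]
38. n14.sig = 20  [len(S.hot) + 17]
39. n14.hot = 21  [A.hot + 27]
40. n1.sig = 15  [len(B₀.depth) + 13]
41. n1.hot = 12  [B₂.sig - 8]
42. n22.hot = "yv"  [terminal]
43. n0.key = 15  [B.sig + B.hot - 12]
44. n0.pre = false  [false]
45. n0.hot = "yyv"  ["y" ++ b.hot]

15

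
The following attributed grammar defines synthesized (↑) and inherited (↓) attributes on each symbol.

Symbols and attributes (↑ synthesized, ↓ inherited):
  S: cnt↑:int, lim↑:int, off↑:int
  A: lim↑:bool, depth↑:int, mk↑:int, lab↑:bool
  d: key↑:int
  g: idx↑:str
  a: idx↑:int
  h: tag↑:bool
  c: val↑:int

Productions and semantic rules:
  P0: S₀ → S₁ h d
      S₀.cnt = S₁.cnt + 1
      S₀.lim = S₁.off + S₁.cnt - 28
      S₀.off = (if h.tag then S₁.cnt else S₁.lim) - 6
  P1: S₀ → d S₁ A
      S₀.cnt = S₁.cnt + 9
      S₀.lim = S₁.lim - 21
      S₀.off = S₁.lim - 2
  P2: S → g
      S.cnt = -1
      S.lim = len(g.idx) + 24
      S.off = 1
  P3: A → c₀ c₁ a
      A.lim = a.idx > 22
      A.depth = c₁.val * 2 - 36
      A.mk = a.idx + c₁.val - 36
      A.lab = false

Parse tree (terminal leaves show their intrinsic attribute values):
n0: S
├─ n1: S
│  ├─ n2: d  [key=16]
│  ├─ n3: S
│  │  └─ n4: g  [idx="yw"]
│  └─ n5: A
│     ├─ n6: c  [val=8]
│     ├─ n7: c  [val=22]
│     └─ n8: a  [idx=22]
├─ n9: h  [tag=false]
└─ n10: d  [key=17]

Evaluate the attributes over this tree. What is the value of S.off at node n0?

1. n2.key = 16  [terminal]
2. n4.idx = "yw"  [terminal]
3. n3.cnt = -1  [-1]
4. n3.lim = 26  [len(g.idx) + 24]
5. n3.off = 1  [1]
6. n6.val = 8  [terminal]
7. n7.val = 22  [terminal]
8. n8.idx = 22  [terminal]
9. n5.lim = false  [a.idx > 22]
10. n5.depth = 8  [c₁.val * 2 - 36]
11. n5.mk = 8  [a.idx + c₁.val - 36]
12. n5.lab = false  [false]
13. n1.cnt = 8  [S₁.cnt + 9]
14. n1.lim = 5  [S₁.lim - 21]
15. n1.off = 24  [S₁.lim - 2]
16. n9.tag = false  [terminal]
17. n10.key = 17  [terminal]
18. n0.cnt = 9  [S₁.cnt + 1]
19. n0.lim = 4  [S₁.off + S₁.cnt - 28]
20. n0.off = -1  [(if h.tag then S₁.cnt else S₁.lim) - 6]

-1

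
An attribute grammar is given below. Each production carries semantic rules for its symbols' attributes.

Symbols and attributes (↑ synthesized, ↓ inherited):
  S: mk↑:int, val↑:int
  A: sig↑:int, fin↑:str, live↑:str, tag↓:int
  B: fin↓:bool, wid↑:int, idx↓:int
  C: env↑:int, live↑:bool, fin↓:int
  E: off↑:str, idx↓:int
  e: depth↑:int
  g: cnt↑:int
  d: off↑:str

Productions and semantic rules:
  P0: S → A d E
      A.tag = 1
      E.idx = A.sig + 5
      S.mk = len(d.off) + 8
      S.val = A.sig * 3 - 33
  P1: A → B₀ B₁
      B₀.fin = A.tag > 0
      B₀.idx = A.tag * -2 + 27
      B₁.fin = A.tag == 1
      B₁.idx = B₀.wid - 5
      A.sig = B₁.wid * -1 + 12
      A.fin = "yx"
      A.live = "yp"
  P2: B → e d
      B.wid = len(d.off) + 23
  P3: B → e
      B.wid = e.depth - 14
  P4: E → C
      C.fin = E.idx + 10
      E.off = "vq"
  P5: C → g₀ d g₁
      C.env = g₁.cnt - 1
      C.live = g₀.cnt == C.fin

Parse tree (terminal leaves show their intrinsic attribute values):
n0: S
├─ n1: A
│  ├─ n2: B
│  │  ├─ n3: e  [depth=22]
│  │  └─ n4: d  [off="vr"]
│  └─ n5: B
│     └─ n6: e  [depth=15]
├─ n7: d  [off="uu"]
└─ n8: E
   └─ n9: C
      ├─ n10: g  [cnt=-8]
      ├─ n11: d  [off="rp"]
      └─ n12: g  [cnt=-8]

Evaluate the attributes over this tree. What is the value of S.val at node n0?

1. n1.tag = 1  [1]
2. n2.fin = true  [A.tag > 0]
3. n2.idx = 25  [A.tag * -2 + 27]
4. n3.depth = 22  [terminal]
5. n4.off = "vr"  [terminal]
6. n2.wid = 25  [len(d.off) + 23]
7. n5.fin = true  [A.tag == 1]
8. n5.idx = 20  [B₀.wid - 5]
9. n6.depth = 15  [terminal]
10. n5.wid = 1  [e.depth - 14]
11. n1.sig = 11  [B₁.wid * -1 + 12]
12. n1.fin = "yx"  ["yx"]
13. n1.live = "yp"  ["yp"]
14. n7.off = "uu"  [terminal]
15. n8.idx = 16  [A.sig + 5]
16. n9.fin = 26  [E.idx + 10]
17. n10.cnt = -8  [terminal]
18. n11.off = "rp"  [terminal]
19. n12.cnt = -8  [terminal]
20. n9.env = -9  [g₁.cnt - 1]
21. n9.live = false  [g₀.cnt == C.fin]
22. n8.off = "vq"  ["vq"]
23. n0.mk = 10  [len(d.off) + 8]
24. n0.val = 0  [A.sig * 3 - 33]

0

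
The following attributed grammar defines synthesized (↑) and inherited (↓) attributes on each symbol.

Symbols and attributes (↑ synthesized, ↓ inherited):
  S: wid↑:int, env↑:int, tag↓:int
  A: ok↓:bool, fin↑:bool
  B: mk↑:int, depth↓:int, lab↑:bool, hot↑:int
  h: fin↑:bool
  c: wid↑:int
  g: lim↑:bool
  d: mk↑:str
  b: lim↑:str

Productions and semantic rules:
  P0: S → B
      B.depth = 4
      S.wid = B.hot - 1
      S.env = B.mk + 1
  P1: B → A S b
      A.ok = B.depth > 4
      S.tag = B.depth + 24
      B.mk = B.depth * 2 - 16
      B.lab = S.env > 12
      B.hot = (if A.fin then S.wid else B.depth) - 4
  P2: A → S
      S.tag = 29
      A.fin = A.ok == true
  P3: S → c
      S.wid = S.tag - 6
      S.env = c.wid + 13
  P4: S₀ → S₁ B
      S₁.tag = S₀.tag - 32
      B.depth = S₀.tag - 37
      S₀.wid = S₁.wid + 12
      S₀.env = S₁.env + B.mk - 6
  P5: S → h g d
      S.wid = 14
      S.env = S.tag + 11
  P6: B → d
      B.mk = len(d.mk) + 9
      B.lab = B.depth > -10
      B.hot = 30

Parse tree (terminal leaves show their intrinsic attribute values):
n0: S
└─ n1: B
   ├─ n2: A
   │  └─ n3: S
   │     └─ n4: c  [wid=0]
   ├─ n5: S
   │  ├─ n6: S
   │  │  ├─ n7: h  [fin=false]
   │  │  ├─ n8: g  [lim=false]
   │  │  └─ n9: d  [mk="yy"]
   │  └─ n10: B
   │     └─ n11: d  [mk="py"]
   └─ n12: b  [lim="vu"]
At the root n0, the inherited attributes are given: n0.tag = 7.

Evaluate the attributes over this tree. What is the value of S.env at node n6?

7

1. n0.tag = 7  [given at root]
2. n1.depth = 4  [4]
3. n2.ok = false  [B.depth > 4]
4. n3.tag = 29  [29]
5. n4.wid = 0  [terminal]
6. n3.wid = 23  [S.tag - 6]
7. n3.env = 13  [c.wid + 13]
8. n2.fin = false  [A.ok == true]
9. n5.tag = 28  [B.depth + 24]
10. n6.tag = -4  [S₀.tag - 32]
11. n7.fin = false  [terminal]
12. n8.lim = false  [terminal]
13. n9.mk = "yy"  [terminal]
14. n6.wid = 14  [14]
15. n6.env = 7  [S.tag + 11]
16. n10.depth = -9  [S₀.tag - 37]
17. n11.mk = "py"  [terminal]
18. n10.mk = 11  [len(d.mk) + 9]
19. n10.lab = true  [B.depth > -10]
20. n10.hot = 30  [30]
21. n5.wid = 26  [S₁.wid + 12]
22. n5.env = 12  [S₁.env + B.mk - 6]
23. n12.lim = "vu"  [terminal]
24. n1.mk = -8  [B.depth * 2 - 16]
25. n1.lab = false  [S.env > 12]
26. n1.hot = 0  [(if A.fin then S.wid else B.depth) - 4]
27. n0.wid = -1  [B.hot - 1]
28. n0.env = -7  [B.mk + 1]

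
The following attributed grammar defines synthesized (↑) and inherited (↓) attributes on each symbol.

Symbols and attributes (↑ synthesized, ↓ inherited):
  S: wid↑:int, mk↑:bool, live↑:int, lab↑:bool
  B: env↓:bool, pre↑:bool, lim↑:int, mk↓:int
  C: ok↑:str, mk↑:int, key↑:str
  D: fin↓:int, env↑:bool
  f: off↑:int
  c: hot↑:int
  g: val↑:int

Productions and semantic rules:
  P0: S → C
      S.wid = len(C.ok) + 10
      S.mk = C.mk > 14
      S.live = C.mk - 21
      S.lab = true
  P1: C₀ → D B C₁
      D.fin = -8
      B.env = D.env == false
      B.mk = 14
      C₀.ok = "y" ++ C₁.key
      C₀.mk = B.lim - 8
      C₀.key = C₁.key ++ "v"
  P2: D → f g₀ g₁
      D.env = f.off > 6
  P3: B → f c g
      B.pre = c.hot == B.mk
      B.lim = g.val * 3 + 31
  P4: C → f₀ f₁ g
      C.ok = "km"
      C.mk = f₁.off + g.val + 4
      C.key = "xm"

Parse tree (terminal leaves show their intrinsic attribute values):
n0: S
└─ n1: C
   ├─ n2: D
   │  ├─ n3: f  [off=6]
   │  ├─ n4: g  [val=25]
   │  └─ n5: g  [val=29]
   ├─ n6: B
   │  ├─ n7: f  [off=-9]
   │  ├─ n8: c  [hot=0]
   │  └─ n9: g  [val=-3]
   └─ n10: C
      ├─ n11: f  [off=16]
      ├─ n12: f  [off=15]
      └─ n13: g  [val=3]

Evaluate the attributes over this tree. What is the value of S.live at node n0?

-7

1. n2.fin = -8  [-8]
2. n3.off = 6  [terminal]
3. n4.val = 25  [terminal]
4. n5.val = 29  [terminal]
5. n2.env = false  [f.off > 6]
6. n6.env = true  [D.env == false]
7. n6.mk = 14  [14]
8. n7.off = -9  [terminal]
9. n8.hot = 0  [terminal]
10. n9.val = -3  [terminal]
11. n6.pre = false  [c.hot == B.mk]
12. n6.lim = 22  [g.val * 3 + 31]
13. n11.off = 16  [terminal]
14. n12.off = 15  [terminal]
15. n13.val = 3  [terminal]
16. n10.ok = "km"  ["km"]
17. n10.mk = 22  [f₁.off + g.val + 4]
18. n10.key = "xm"  ["xm"]
19. n1.ok = "yxm"  ["y" ++ C₁.key]
20. n1.mk = 14  [B.lim - 8]
21. n1.key = "xmv"  [C₁.key ++ "v"]
22. n0.wid = 13  [len(C.ok) + 10]
23. n0.mk = false  [C.mk > 14]
24. n0.live = -7  [C.mk - 21]
25. n0.lab = true  [true]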